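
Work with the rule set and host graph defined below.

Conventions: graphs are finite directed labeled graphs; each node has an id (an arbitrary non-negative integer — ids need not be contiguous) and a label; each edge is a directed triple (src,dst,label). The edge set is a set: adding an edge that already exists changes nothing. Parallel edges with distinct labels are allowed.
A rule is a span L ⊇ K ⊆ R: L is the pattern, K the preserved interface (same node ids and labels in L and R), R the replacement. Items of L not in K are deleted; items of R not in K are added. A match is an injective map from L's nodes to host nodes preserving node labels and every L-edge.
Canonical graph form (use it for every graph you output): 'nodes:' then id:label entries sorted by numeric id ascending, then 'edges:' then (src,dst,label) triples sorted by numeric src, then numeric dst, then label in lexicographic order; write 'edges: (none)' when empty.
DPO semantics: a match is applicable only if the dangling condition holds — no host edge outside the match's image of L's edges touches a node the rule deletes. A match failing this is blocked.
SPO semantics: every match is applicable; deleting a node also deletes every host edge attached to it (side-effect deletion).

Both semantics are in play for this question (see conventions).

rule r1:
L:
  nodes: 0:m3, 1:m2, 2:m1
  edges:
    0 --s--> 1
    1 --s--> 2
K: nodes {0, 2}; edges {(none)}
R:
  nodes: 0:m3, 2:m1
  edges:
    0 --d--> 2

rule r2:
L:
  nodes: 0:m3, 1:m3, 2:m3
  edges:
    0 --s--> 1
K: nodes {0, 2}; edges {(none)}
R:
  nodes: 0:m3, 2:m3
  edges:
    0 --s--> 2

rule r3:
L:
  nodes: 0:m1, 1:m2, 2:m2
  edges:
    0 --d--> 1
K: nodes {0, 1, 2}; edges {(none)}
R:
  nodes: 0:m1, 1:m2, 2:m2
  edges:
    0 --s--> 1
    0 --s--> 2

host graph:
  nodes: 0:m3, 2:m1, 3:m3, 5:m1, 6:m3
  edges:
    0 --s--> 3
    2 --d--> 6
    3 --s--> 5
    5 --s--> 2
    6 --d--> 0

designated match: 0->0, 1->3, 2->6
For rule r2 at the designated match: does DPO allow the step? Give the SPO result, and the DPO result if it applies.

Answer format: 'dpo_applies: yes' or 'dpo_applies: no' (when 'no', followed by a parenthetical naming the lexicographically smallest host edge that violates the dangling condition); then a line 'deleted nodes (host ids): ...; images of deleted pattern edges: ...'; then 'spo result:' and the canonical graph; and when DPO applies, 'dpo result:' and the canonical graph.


dpo_applies: no
(the rule deletes node 3, which keeps host edge (3,5,s) outside the match image — the dangling condition fails, DPO blocks; SPO proceeds and side-deletes such edges)
deleted nodes (host ids): 3; images of deleted pattern edges: (0,3,s)
spo result:
nodes: 0:m3, 2:m1, 5:m1, 6:m3
edges: (0,6,s); (2,6,d); (5,2,s); (6,0,d)


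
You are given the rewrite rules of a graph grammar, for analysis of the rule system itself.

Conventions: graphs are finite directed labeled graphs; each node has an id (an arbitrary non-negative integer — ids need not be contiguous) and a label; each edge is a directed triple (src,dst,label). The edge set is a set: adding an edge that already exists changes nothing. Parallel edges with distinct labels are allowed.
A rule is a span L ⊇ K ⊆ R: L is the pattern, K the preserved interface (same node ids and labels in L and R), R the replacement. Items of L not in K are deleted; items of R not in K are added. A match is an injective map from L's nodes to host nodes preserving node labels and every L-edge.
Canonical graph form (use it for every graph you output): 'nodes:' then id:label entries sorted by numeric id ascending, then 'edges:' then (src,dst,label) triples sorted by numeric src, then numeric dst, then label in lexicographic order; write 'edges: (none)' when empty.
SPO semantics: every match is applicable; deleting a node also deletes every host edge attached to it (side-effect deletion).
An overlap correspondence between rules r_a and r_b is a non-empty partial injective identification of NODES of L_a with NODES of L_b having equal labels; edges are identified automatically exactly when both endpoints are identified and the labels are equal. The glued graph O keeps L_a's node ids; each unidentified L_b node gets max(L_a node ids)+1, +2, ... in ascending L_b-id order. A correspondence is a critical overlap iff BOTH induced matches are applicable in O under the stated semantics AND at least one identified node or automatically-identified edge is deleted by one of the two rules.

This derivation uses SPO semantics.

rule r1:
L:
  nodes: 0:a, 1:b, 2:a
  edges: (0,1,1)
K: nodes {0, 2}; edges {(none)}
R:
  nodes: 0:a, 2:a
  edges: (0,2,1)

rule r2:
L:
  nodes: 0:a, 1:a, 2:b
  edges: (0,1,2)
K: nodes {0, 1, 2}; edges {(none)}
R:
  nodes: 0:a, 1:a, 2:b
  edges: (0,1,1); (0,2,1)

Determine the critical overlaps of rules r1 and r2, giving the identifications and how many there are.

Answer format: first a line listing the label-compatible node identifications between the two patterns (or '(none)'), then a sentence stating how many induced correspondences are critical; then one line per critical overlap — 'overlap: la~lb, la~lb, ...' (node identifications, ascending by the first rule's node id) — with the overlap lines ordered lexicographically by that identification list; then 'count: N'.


label-compatible node identifications between L(r1) and L(r2): 0~0, 0~1, 1~2, 2~0, 2~1
7 of the induced correspondences are critical overlaps of r1 and r2.
overlap: 0~0, 1~2
overlap: 0~0, 1~2, 2~1
overlap: 0~1, 1~2
overlap: 0~1, 1~2, 2~0
overlap: 1~2
overlap: 1~2, 2~0
overlap: 1~2, 2~1
count: 7


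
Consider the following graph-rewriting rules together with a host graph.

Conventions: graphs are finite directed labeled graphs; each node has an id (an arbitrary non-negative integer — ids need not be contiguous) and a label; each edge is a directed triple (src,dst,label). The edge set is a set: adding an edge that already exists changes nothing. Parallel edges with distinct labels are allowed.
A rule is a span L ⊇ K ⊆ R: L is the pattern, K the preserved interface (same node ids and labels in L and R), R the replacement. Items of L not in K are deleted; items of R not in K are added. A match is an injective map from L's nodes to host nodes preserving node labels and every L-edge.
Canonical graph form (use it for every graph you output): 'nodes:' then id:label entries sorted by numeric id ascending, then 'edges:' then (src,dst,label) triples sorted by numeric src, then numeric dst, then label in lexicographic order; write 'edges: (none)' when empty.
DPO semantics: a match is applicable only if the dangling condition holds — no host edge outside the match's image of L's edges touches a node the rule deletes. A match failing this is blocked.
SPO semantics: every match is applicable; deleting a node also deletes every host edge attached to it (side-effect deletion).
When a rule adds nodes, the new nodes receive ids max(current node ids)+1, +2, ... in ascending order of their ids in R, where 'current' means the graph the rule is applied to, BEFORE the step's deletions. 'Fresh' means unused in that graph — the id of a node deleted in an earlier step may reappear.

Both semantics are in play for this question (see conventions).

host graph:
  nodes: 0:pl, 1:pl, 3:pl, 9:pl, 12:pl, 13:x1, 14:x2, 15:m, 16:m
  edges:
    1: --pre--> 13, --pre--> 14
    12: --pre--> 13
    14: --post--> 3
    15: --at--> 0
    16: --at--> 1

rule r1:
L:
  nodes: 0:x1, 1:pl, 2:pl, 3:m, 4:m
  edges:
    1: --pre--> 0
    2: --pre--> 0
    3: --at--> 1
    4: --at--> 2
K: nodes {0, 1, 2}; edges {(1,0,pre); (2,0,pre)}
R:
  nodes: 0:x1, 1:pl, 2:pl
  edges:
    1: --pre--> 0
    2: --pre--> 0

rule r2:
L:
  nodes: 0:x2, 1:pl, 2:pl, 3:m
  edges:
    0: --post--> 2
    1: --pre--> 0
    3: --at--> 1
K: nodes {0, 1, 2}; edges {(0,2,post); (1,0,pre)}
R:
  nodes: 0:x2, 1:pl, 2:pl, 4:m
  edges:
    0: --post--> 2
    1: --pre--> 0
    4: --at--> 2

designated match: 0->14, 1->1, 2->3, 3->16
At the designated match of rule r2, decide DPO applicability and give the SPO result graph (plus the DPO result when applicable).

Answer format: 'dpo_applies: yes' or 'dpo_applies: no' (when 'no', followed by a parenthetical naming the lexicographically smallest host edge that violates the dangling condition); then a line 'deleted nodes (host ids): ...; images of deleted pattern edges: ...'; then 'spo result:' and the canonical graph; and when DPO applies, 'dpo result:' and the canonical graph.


dpo_applies: yes
deleted nodes (host ids): 16; images of deleted pattern edges: (16,1,at)
spo result:
nodes: 0:pl, 1:pl, 3:pl, 9:pl, 12:pl, 13:x1, 14:x2, 15:m, 17:m
edges: (1,13,pre); (1,14,pre); (12,13,pre); (14,3,post); (15,0,at); (17,3,at)
dpo result:
nodes: 0:pl, 1:pl, 3:pl, 9:pl, 12:pl, 13:x1, 14:x2, 15:m, 17:m
edges: (1,13,pre); (1,14,pre); (12,13,pre); (14,3,post); (15,0,at); (17,3,at)


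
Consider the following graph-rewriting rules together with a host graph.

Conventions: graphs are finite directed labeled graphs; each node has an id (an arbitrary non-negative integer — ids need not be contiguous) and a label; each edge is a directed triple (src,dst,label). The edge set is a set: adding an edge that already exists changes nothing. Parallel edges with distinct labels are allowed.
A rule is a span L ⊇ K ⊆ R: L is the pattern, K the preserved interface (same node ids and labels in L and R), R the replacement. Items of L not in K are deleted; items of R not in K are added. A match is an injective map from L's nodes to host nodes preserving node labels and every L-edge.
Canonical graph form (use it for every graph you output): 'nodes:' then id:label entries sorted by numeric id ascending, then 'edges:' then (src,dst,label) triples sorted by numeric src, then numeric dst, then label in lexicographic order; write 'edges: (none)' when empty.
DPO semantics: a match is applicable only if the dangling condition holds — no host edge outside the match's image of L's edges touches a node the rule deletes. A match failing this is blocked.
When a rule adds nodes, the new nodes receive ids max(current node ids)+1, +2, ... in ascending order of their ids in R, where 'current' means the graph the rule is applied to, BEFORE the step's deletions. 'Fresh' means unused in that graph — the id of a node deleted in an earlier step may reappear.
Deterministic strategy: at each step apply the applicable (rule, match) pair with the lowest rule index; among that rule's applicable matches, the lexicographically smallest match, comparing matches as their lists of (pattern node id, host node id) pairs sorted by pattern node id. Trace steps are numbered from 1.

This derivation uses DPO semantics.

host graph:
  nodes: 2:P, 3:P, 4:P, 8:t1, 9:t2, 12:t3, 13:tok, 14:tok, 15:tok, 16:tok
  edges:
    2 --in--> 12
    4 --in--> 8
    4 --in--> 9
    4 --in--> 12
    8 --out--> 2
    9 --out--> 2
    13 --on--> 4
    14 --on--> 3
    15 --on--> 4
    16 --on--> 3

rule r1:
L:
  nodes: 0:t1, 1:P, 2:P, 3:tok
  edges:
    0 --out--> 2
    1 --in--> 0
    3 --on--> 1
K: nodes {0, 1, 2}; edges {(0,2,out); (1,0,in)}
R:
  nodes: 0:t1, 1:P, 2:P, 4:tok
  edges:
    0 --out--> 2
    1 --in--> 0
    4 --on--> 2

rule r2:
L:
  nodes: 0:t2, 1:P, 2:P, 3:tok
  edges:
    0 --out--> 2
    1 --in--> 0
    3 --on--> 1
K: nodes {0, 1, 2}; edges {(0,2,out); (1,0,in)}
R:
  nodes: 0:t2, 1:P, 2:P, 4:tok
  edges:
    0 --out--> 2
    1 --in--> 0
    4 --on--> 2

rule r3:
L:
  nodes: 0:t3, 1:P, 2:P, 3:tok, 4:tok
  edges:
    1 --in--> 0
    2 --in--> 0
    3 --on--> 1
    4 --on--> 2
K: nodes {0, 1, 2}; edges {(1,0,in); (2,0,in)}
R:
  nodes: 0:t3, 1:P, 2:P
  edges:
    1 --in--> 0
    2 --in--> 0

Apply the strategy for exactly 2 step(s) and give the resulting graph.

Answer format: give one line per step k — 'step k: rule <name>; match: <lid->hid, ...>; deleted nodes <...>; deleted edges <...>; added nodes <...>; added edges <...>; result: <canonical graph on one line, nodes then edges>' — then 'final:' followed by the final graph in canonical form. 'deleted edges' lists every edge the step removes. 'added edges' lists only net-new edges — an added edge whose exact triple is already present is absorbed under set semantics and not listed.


step 1: rule r1; match: 0->8, 1->4, 2->2, 3->13; deleted nodes 13; deleted edges (13,4,on); added nodes 17; added edges (17,2,on); result: nodes: 2:P, 3:P, 4:P, 8:t1, 9:t2, 12:t3, 14:tok, 15:tok, 16:tok, 17:tok edges: (2,12,in); (4,8,in); (4,9,in); (4,12,in); (8,2,out); (9,2,out); (14,3,on); (15,4,on); (16,3,on); (17,2,on)
step 2: rule r1; match: 0->8, 1->4, 2->2, 3->15; deleted nodes 15; deleted edges (15,4,on); added nodes 18; added edges (18,2,on); result: nodes: 2:P, 3:P, 4:P, 8:t1, 9:t2, 12:t3, 14:tok, 16:tok, 17:tok, 18:tok edges: (2,12,in); (4,8,in); (4,9,in); (4,12,in); (8,2,out); (9,2,out); (14,3,on); (16,3,on); (17,2,on); (18,2,on)
final:
nodes: 2:P, 3:P, 4:P, 8:t1, 9:t2, 12:t3, 14:tok, 16:tok, 17:tok, 18:tok
edges: (2,12,in); (4,8,in); (4,9,in); (4,12,in); (8,2,out); (9,2,out); (14,3,on); (16,3,on); (17,2,on); (18,2,on)


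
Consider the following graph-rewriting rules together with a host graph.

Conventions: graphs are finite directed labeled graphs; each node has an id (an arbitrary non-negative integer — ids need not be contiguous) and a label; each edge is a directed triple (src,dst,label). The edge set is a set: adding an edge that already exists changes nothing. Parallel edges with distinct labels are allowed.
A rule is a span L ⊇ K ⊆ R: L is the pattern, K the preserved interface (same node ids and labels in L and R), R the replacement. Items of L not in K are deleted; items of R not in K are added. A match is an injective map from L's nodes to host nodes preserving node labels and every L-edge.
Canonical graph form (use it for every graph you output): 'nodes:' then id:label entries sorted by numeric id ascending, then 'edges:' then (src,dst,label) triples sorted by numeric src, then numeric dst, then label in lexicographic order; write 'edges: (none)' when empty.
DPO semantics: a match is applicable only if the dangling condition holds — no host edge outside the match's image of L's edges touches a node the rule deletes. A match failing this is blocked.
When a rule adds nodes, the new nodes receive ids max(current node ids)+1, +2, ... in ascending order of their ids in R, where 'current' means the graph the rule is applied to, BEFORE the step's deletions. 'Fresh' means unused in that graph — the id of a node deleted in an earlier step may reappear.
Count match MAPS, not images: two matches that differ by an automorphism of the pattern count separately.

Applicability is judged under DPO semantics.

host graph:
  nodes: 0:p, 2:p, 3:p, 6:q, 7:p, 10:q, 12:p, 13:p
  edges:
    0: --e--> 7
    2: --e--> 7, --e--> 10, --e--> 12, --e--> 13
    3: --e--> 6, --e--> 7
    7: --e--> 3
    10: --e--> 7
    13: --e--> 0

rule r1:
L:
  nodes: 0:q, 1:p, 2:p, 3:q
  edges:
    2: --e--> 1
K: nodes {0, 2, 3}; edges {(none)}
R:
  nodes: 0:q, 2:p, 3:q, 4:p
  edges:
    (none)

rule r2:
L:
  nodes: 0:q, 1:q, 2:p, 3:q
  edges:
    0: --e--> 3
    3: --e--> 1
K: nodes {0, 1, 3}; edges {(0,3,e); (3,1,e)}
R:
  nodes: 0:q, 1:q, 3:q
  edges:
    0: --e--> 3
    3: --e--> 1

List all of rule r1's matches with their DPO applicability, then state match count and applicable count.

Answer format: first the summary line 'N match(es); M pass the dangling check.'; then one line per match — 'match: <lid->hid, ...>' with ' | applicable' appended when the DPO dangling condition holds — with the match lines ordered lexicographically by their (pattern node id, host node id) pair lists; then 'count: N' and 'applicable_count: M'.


14 match(es); 2 pass the dangling check.
match: 0->6, 1->0, 2->13, 3->10
match: 0->6, 1->3, 2->7, 3->10
match: 0->6, 1->7, 2->0, 3->10
match: 0->6, 1->7, 2->2, 3->10
match: 0->6, 1->7, 2->3, 3->10
match: 0->6, 1->12, 2->2, 3->10 | applicable
match: 0->6, 1->13, 2->2, 3->10
match: 0->10, 1->0, 2->13, 3->6
match: 0->10, 1->3, 2->7, 3->6
match: 0->10, 1->7, 2->0, 3->6
match: 0->10, 1->7, 2->2, 3->6
match: 0->10, 1->7, 2->3, 3->6
match: 0->10, 1->12, 2->2, 3->6 | applicable
match: 0->10, 1->13, 2->2, 3->6
count: 14
applicable_count: 2


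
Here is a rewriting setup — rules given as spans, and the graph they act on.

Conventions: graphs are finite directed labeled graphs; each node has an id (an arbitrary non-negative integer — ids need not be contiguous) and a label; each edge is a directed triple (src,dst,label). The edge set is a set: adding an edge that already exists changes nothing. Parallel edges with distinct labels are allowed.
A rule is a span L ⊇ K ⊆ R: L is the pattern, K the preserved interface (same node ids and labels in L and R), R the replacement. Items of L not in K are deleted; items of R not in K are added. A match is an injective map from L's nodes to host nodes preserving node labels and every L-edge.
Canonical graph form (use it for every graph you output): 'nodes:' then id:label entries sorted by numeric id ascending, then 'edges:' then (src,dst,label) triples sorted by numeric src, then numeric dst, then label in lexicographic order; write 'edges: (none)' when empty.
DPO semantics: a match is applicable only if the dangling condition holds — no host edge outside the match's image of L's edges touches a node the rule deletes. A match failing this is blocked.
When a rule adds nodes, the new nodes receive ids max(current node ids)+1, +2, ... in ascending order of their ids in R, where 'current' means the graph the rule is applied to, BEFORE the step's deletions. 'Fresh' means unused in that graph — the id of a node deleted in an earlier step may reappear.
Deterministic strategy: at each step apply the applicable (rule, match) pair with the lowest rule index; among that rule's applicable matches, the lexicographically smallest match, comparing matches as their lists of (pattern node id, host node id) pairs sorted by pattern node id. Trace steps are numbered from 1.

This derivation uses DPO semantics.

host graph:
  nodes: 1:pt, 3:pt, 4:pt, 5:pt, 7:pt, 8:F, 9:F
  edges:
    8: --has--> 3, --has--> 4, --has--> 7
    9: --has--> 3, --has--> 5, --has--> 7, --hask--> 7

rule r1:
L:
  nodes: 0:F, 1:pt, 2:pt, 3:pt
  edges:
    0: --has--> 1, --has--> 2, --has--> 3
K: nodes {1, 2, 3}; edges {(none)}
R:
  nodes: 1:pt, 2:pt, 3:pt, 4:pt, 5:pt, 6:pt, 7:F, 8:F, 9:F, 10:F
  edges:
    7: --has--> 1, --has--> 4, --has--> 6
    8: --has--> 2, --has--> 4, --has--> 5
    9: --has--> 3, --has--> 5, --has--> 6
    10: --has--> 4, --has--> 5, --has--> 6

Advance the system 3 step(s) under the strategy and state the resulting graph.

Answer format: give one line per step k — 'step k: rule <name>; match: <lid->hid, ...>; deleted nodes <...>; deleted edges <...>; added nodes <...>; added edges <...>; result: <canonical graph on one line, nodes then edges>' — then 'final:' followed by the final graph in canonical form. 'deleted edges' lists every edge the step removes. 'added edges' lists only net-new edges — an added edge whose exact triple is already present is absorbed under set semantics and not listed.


step 1: rule r1; match: 0->8, 1->3, 2->4, 3->7; deleted nodes 8; deleted edges (8,3,has); (8,4,has); (8,7,has); added nodes 10, 11, 12, 13, 14, 15, 16; added edges (13,3,has); (13,10,has); (13,12,has); (14,4,has); (14,10,has); (14,11,has); (15,7,has); (15,11,has); (15,12,has); (16,10,has); (16,11,has); (16,12,has); result: nodes: 1:pt, 3:pt, 4:pt, 5:pt, 7:pt, 9:F, 10:pt, 11:pt, 12:pt, 13:F, 14:F, 15:F, 16:F edges: (9,3,has); (9,5,has); (9,7,has); (9,7,hask); (13,3,has); (13,10,has); (13,12,has); (14,4,has); (14,10,has); (14,11,has); (15,7,has); (15,11,has); (15,12,has); (16,10,has); (16,11,has); (16,12,has)
step 2: rule r1; match: 0->13, 1->3, 2->10, 3->12; deleted nodes 13; deleted edges (13,3,has); (13,10,has); (13,12,has); added nodes 17, 18, 19, 20, 21, 22, 23; added edges (20,3,has); (20,17,has); (20,19,has); (21,10,has); (21,17,has); (21,18,has); (22,12,has); (22,18,has); (22,19,has); (23,17,has); (23,18,has); (23,19,has); result: nodes: 1:pt, 3:pt, 4:pt, 5:pt, 7:pt, 9:F, 10:pt, 11:pt, 12:pt, 14:F, 15:F, 16:F, 17:pt, 18:pt, 19:pt, 20:F, 21:F, 22:F, 23:F edges: (9,3,has); (9,5,has); (9,7,has); (9,7,hask); (14,4,has); (14,10,has); (14,11,has); (15,7,has); (15,11,has); (15,12,has); (16,10,has); (16,11,has); (16,12,has); (20,3,has); (20,17,has); (20,19,has); (21,10,has); (21,17,has); (21,18,has); (22,12,has); (22,18,has); (22,19,has); (23,17,has); (23,18,has); (23,19,has)
step 3: rule r1; match: 0->14, 1->4, 2->10, 3->11; deleted nodes 14; deleted edges (14,4,has); (14,10,has); (14,11,has); added nodes 24, 25, 26, 27, 28, 29, 30; added edges (27,4,has); (27,24,has); (27,26,has); (28,10,has); (28,24,has); (28,25,has); (29,11,has); (29,25,has); (29,26,has); (30,24,has); (30,25,has); (30,26,has); result: nodes: 1:pt, 3:pt, 4:pt, 5:pt, 7:pt, 9:F, 10:pt, 11:pt, 12:pt, 15:F, 16:F, 17:pt, 18:pt, 19:pt, 20:F, 21:F, 22:F, 23:F, 24:pt, 25:pt, 26:pt, 27:F, 28:F, 29:F, 30:F edges: (9,3,has); (9,5,has); (9,7,has); (9,7,hask); (15,7,has); (15,11,has); (15,12,has); (16,10,has); (16,11,has); (16,12,has); (20,3,has); (20,17,has); (20,19,has); (21,10,has); (21,17,has); (21,18,has); (22,12,has); (22,18,has); (22,19,has); (23,17,has); (23,18,has); (23,19,has); (27,4,has); (27,24,has); (27,26,has); (28,10,has); (28,24,has); (28,25,has); (29,11,has); (29,25,has); (29,26,has); (30,24,has); (30,25,has); (30,26,has)
final:
nodes: 1:pt, 3:pt, 4:pt, 5:pt, 7:pt, 9:F, 10:pt, 11:pt, 12:pt, 15:F, 16:F, 17:pt, 18:pt, 19:pt, 20:F, 21:F, 22:F, 23:F, 24:pt, 25:pt, 26:pt, 27:F, 28:F, 29:F, 30:F
edges: (9,3,has); (9,5,has); (9,7,has); (9,7,hask); (15,7,has); (15,11,has); (15,12,has); (16,10,has); (16,11,has); (16,12,has); (20,3,has); (20,17,has); (20,19,has); (21,10,has); (21,17,has); (21,18,has); (22,12,has); (22,18,has); (22,19,has); (23,17,has); (23,18,has); (23,19,has); (27,4,has); (27,24,has); (27,26,has); (28,10,has); (28,24,has); (28,25,has); (29,11,has); (29,25,has); (29,26,has); (30,24,has); (30,25,has); (30,26,has)


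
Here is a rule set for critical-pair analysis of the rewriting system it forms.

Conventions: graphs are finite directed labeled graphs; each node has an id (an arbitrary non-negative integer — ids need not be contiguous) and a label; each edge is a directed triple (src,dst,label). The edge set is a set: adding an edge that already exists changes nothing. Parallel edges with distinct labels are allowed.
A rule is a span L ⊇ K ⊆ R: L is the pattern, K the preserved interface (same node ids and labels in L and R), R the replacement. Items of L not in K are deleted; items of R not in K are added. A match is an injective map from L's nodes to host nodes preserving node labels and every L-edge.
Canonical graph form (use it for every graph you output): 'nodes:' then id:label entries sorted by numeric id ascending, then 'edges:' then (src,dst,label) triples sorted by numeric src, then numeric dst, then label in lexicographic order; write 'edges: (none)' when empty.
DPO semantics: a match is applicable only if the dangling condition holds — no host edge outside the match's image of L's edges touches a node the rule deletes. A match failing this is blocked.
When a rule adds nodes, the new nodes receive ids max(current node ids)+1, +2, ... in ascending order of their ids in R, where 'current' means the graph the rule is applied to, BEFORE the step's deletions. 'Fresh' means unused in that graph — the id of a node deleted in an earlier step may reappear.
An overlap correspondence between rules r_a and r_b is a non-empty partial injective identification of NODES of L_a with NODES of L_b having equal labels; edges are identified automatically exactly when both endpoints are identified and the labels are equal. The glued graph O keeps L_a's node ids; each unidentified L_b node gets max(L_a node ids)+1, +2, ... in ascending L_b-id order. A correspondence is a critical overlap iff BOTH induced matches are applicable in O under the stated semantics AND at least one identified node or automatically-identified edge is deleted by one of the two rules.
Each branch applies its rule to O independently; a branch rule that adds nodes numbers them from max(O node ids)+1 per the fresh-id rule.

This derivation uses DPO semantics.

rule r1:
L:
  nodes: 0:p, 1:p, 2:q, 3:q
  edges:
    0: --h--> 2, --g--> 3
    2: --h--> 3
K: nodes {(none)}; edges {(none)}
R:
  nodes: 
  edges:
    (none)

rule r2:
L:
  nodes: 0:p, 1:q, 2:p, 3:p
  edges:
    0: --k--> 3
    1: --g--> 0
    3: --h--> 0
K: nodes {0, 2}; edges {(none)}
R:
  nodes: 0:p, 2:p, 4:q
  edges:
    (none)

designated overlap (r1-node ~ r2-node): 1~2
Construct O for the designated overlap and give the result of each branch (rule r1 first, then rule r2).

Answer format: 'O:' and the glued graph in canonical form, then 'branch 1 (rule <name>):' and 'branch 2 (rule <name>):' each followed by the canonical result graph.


O:
nodes: 0:p, 1:p, 2:q, 3:q, 4:p, 5:q, 6:p
edges: (0,2,h); (0,3,g); (2,3,h); (4,6,k); (5,4,g); (6,4,h)
branch 1 (rule r1):
nodes: 4:p, 5:q, 6:p
edges: (4,6,k); (5,4,g); (6,4,h)
branch 2 (rule r2):
nodes: 0:p, 1:p, 2:q, 3:q, 4:p, 7:q
edges: (0,2,h); (0,3,g); (2,3,h)


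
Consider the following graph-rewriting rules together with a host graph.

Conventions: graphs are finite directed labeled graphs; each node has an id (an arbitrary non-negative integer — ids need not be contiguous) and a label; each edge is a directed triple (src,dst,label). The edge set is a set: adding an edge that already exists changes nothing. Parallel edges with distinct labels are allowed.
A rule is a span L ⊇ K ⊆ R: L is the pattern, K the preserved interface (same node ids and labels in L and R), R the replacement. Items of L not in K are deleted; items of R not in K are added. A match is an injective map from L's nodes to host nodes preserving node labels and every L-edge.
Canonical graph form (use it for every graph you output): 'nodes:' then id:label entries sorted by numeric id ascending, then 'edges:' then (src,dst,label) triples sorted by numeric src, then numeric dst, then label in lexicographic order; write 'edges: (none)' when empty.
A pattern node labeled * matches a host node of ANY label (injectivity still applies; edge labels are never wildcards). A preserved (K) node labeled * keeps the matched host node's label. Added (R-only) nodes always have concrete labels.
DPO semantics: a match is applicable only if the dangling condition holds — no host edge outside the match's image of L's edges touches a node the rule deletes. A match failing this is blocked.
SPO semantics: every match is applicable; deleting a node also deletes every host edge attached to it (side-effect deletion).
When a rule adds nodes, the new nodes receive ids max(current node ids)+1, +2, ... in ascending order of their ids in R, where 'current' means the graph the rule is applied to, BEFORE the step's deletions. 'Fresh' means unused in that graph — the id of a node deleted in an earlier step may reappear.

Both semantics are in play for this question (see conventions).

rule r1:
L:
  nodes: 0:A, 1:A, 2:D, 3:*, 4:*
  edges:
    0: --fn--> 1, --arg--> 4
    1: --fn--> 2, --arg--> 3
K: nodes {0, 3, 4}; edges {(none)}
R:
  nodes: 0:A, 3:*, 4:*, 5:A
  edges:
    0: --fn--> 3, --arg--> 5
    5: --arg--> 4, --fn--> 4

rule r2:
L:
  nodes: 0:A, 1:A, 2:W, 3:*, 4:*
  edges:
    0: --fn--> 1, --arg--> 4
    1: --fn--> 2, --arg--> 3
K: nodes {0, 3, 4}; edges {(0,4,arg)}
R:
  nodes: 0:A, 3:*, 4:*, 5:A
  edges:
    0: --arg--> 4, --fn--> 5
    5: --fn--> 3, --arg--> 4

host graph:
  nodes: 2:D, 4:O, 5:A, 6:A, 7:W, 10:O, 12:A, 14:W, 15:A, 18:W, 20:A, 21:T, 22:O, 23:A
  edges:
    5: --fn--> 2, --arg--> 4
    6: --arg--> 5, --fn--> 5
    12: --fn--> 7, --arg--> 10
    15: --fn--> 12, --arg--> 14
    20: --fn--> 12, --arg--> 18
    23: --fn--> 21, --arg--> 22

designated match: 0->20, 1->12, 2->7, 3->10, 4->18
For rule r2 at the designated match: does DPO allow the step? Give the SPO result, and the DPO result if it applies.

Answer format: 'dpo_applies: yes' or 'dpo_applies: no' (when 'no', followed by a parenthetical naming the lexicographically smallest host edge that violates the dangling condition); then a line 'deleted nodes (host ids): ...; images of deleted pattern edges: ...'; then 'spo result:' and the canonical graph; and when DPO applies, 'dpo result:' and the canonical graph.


dpo_applies: no
(the rule deletes node 12, which keeps host edge (15,12,fn) outside the match image — the dangling condition fails, DPO blocks; SPO proceeds and side-deletes such edges)
deleted nodes (host ids): 7, 12; images of deleted pattern edges: (12,7,fn); (12,10,arg); (20,12,fn)
spo result:
nodes: 2:D, 4:O, 5:A, 6:A, 10:O, 14:W, 15:A, 18:W, 20:A, 21:T, 22:O, 23:A, 24:A
edges: (5,2,fn); (5,4,arg); (6,5,arg); (6,5,fn); (15,14,arg); (20,18,arg); (20,24,fn); (23,21,fn); (23,22,arg); (24,10,fn); (24,18,arg)


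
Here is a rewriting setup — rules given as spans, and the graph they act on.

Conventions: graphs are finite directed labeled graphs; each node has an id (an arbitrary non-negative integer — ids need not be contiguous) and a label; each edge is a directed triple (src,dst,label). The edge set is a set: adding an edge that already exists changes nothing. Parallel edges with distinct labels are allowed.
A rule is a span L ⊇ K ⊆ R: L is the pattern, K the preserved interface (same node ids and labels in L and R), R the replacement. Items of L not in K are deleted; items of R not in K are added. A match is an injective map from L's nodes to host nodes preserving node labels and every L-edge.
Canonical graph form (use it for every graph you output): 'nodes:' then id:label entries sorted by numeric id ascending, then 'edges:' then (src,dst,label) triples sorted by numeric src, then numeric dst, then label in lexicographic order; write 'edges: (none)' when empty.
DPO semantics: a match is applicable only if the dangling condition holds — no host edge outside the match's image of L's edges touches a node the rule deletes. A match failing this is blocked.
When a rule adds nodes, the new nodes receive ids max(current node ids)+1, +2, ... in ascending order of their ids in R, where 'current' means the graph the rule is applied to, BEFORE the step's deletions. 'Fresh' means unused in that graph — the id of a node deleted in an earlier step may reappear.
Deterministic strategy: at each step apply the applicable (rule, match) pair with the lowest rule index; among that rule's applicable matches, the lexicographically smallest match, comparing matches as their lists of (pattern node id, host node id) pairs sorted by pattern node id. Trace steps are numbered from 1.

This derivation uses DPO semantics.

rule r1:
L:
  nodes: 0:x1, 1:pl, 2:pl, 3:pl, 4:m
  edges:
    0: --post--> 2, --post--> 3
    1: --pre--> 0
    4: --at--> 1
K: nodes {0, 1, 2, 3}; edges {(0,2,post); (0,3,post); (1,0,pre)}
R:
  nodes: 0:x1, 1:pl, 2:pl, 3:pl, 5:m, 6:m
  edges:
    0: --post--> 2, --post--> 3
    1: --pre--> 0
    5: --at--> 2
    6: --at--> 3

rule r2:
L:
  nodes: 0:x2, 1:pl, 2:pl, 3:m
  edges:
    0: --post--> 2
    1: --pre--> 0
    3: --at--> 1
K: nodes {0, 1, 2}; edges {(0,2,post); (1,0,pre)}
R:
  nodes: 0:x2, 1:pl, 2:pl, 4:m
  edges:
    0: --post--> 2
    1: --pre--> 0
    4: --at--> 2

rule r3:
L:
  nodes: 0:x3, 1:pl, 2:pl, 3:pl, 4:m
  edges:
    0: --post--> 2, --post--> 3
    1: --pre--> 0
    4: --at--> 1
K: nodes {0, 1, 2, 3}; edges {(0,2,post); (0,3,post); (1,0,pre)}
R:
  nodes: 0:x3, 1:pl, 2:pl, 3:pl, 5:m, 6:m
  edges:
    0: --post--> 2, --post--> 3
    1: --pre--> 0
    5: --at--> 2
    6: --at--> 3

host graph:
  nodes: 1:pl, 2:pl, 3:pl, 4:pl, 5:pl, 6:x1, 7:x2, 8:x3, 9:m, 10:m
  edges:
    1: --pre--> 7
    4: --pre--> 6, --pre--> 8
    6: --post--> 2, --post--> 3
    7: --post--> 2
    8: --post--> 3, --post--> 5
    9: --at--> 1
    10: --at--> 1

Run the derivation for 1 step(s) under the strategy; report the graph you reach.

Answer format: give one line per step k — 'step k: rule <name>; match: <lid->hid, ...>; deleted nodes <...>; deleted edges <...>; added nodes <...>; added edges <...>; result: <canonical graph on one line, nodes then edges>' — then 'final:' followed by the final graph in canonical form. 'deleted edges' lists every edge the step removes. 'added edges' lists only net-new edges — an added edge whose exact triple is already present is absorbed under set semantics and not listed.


step 1: rule r2; match: 0->7, 1->1, 2->2, 3->9; deleted nodes 9; deleted edges (9,1,at); added nodes 11; added edges (11,2,at); result: nodes: 1:pl, 2:pl, 3:pl, 4:pl, 5:pl, 6:x1, 7:x2, 8:x3, 10:m, 11:m edges: (1,7,pre); (4,6,pre); (4,8,pre); (6,2,post); (6,3,post); (7,2,post); (8,3,post); (8,5,post); (10,1,at); (11,2,at)
final:
nodes: 1:pl, 2:pl, 3:pl, 4:pl, 5:pl, 6:x1, 7:x2, 8:x3, 10:m, 11:m
edges: (1,7,pre); (4,6,pre); (4,8,pre); (6,2,post); (6,3,post); (7,2,post); (8,3,post); (8,5,post); (10,1,at); (11,2,at)


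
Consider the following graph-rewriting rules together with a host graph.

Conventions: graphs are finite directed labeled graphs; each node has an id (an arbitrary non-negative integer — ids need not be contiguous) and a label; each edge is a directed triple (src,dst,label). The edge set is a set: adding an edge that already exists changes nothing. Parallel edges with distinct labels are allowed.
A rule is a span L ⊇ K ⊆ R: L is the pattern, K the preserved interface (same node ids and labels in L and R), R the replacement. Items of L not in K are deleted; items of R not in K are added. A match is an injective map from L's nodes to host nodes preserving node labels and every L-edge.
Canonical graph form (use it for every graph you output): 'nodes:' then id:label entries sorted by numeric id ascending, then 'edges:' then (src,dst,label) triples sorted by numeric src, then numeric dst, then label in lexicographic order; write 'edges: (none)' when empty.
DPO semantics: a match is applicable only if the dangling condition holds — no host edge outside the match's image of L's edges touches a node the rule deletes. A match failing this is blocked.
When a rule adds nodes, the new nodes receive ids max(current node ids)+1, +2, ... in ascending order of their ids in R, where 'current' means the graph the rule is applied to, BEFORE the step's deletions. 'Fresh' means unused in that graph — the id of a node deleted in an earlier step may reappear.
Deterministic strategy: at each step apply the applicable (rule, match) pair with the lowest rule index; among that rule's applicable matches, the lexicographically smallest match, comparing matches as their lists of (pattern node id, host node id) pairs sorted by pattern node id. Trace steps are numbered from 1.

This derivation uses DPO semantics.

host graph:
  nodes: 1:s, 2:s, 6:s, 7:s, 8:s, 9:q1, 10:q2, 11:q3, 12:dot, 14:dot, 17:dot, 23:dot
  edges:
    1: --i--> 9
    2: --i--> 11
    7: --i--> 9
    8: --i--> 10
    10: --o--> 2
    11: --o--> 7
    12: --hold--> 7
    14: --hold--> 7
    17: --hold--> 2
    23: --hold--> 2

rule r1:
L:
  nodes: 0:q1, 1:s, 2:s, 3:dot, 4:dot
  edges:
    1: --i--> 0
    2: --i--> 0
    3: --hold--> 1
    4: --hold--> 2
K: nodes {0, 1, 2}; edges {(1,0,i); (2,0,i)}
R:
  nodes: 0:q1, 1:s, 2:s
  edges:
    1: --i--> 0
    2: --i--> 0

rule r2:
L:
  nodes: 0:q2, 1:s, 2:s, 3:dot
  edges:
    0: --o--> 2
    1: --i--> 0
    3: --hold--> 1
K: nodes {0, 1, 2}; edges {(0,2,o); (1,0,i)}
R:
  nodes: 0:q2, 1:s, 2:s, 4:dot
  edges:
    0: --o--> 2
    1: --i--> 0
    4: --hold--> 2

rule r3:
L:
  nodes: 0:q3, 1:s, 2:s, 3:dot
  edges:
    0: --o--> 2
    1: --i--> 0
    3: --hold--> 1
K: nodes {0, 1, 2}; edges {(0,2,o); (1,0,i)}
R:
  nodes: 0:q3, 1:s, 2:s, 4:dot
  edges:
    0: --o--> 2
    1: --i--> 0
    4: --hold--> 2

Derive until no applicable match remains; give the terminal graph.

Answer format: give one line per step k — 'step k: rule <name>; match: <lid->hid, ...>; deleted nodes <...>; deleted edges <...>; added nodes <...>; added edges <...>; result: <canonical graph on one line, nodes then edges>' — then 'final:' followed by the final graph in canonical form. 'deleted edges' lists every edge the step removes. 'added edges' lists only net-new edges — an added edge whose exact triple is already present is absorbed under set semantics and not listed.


step 1: rule r3; match: 0->11, 1->2, 2->7, 3->17; deleted nodes 17; deleted edges (17,2,hold); added nodes 24; added edges (24,7,hold); result: nodes: 1:s, 2:s, 6:s, 7:s, 8:s, 9:q1, 10:q2, 11:q3, 12:dot, 14:dot, 23:dot, 24:dot edges: (1,9,i); (2,11,i); (7,9,i); (8,10,i); (10,2,o); (11,7,o); (12,7,hold); (14,7,hold); (23,2,hold); (24,7,hold)
step 2: rule r3; match: 0->11, 1->2, 2->7, 3->23; deleted nodes 23; deleted edges (23,2,hold); added nodes 25; added edges (25,7,hold); result: nodes: 1:s, 2:s, 6:s, 7:s, 8:s, 9:q1, 10:q2, 11:q3, 12:dot, 14:dot, 24:dot, 25:dot edges: (1,9,i); (2,11,i); (7,9,i); (8,10,i); (10,2,o); (11,7,o); (12,7,hold); (14,7,hold); (24,7,hold); (25,7,hold)
final:
nodes: 1:s, 2:s, 6:s, 7:s, 8:s, 9:q1, 10:q2, 11:q3, 12:dot, 14:dot, 24:dot, 25:dot
edges: (1,9,i); (2,11,i); (7,9,i); (8,10,i); (10,2,o); (11,7,o); (12,7,hold); (14,7,hold); (24,7,hold); (25,7,hold)


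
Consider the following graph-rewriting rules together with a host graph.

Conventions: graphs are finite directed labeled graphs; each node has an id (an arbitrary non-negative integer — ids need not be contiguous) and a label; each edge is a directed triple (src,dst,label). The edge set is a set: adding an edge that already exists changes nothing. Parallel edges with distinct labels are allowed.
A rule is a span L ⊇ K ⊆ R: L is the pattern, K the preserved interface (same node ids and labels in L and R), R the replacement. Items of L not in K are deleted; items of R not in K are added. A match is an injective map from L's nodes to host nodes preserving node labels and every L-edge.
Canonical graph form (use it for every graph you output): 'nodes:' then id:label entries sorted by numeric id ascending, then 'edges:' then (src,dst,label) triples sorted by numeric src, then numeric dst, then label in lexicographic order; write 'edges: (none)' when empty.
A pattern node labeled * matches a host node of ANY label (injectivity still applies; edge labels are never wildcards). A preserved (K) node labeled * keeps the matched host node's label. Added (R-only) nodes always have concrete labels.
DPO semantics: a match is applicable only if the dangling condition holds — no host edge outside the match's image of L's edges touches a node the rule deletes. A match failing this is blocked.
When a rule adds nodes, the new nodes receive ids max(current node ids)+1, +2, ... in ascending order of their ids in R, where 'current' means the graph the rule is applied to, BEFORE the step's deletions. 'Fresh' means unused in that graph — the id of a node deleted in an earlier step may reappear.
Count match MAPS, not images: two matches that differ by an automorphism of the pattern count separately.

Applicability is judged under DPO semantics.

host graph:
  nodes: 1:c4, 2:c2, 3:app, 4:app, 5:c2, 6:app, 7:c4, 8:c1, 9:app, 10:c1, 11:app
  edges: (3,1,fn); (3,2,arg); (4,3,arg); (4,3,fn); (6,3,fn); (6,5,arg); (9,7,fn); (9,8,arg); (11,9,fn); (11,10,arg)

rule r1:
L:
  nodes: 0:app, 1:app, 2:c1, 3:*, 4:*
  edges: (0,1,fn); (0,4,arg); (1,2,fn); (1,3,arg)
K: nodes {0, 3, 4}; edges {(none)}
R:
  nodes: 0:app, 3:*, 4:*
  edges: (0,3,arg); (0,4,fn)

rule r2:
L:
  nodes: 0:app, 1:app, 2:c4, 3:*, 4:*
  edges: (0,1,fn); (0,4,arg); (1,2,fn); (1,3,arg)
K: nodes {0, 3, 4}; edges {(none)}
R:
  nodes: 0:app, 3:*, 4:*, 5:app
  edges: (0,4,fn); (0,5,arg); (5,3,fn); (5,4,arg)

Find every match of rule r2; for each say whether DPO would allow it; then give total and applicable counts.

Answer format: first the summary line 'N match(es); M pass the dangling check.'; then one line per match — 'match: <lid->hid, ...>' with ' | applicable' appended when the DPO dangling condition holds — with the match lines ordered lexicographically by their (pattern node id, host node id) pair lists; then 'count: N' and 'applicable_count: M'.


2 match(es); 1 pass the dangling check.
match: 0->6, 1->3, 2->1, 3->2, 4->5
match: 0->11, 1->9, 2->7, 3->8, 4->10 | applicable
count: 2
applicable_count: 1


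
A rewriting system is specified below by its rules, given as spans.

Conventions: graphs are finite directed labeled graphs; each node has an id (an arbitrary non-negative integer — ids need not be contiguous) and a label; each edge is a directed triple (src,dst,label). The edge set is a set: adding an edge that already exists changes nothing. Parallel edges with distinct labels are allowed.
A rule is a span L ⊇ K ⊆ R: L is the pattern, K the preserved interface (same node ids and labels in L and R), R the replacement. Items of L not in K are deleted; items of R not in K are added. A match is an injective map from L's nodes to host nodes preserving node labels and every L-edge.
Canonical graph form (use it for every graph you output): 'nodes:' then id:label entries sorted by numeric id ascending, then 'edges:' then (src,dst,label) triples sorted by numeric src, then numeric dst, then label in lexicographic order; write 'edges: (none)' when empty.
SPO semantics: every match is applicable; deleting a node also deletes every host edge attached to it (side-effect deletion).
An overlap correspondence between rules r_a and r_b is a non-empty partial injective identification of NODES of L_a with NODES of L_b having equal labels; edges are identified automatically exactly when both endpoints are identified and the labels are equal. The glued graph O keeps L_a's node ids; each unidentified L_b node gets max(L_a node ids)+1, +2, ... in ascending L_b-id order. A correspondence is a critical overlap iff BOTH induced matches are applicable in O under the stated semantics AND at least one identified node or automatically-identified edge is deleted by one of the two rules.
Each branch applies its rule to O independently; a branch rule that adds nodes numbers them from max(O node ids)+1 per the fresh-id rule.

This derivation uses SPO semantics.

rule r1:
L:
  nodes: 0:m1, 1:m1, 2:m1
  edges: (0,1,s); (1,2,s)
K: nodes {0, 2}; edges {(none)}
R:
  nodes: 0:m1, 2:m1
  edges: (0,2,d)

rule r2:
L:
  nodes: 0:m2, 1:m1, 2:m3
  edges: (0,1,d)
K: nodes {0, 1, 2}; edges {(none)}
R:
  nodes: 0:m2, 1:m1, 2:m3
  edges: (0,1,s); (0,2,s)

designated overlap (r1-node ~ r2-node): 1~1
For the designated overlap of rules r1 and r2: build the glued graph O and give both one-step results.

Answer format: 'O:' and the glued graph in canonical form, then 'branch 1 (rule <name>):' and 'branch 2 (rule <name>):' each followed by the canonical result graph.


O:
nodes: 0:m1, 1:m1, 2:m1, 3:m2, 4:m3
edges: (0,1,s); (1,2,s); (3,1,d)
branch 1 (rule r1):
nodes: 0:m1, 2:m1, 3:m2, 4:m3
edges: (0,2,d)
branch 2 (rule r2):
nodes: 0:m1, 1:m1, 2:m1, 3:m2, 4:m3
edges: (0,1,s); (1,2,s); (3,1,s); (3,4,s)
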